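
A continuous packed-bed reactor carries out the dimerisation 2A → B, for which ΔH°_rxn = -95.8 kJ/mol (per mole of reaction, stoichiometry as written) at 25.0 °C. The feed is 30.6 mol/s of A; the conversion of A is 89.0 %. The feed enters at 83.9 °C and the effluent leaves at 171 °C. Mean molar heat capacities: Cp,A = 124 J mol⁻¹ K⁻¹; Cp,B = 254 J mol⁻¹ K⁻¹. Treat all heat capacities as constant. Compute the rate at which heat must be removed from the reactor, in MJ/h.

Extent of reaction ξ = 0.890 × 30.6 / 2 = 13.617 mol/s
Reaction term: ξ·ΔH°_rxn = 13.617 × -95.8 = -1304.5 kJ/s
Sensible, feed 83.9→25 °C: -223.49 kJ/s
Outlet flows (mol/s): A 3.366, B 13.617
Sensible, products 25→171 °C: 565.91 kJ/s
Q = ΔH = -962.09 kJ/s = -962.09 kW
Heat removed = 3463.5 MJ/h

Q_out = 3460 MJ/h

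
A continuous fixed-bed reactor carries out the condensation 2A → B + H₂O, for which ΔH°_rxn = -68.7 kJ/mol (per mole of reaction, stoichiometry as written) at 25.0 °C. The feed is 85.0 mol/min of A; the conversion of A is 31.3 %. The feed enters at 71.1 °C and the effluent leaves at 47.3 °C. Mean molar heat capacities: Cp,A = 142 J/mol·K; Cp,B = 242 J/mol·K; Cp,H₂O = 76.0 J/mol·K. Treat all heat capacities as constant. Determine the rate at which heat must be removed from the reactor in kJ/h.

Extent of reaction ξ = 0.313 × 85.0 / 2 = 13.303 mol/min
Reaction term: ξ·ΔH°_rxn = 13.303 × -68.7 = -913.88 kJ/min
Sensible, feed 71.1→25 °C: -556.43 kJ/min
Outlet flows (mol/min): A 58.395, B 13.303, H₂O 13.303
Sensible, products 25→47.3 °C: 279.25 kJ/min
Q = ΔH = -1191.1 kJ/min = -19.851 kW
Heat removed = 71464 kJ/h

Q_out = 71500 kJ/h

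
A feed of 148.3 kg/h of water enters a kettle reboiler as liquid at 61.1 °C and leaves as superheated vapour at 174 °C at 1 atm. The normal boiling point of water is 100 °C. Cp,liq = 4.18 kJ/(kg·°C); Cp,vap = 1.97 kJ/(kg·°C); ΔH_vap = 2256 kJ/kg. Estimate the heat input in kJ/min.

liquid 61.1→100 °C: 162.6 kJ/kg
vaporisation at 100 °C: 2256 kJ/kg
vapour 100→174 °C: 145.78 kJ/kg
Δh = 162.6 + 2256 + 145.78 = 2564.4 kJ/kg
Q = ṁ·Δh = 148.3 kg/h × 2564.4 kJ/kg = 380300 kJ/h
|Q| = 105.64 kW = 6338.3 kJ/min

Q = 6340 kJ/min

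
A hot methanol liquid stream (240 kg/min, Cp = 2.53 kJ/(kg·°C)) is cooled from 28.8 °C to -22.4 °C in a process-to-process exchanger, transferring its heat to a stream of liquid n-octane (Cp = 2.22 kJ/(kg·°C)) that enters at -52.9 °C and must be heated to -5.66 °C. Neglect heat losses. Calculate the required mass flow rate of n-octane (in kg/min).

ṁ_c = 296 kg/min

Heat released by hot stream: Q = 240 × 2.53 × (28.8 − -22.4) = 31089 kJ/min
Energy balance on cold side (adiabatic exchanger): Q = ṁ_c·Cp_c·(T_c,out − T_c,in)
ṁ_c = 31089 / [2.22 × (-5.66 − -52.9)] = 296.44 kg/min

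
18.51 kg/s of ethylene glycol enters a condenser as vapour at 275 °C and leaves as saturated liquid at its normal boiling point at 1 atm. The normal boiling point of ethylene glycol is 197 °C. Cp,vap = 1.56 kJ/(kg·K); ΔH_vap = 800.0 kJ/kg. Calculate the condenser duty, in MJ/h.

vapour 275→197 °C: -121.68 kJ/kg
condensation at 197 °C: -800 kJ/kg
Δh = -121.68 + -800 = -921.68 kJ/kg
Q = ṁ·Δh = 18.51 kg/s × -921.68 kJ/kg = -17060 kJ/s
|Q| = 17060 kW = 61417 MJ/h

Q_c = 61400 MJ/h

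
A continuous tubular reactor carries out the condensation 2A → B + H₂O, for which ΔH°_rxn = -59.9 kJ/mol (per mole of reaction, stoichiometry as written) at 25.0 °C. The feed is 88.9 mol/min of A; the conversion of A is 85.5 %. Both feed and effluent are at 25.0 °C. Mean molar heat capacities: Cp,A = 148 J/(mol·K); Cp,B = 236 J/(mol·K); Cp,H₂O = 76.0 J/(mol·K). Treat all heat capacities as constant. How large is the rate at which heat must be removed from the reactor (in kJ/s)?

Q_out = 37.9 kJ/s

Extent of reaction ξ = 0.855 × 88.9 / 2 = 38.005 mol/min
Reaction term: ξ·ΔH°_rxn = 38.005 × -59.9 = -2276.5 kJ/min
Q = ΔH = -2276.5 kJ/min = -37.941 kW
Heat removed = 37.941 kJ/s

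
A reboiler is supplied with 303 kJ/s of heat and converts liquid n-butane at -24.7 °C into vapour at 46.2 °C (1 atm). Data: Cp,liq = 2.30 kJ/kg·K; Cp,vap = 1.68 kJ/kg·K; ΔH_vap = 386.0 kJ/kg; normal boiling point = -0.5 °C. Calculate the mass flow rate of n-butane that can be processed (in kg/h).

ṁ = 2100 kg/h

Δh = 2.30×(-0.5−-24.7) + 386.0 + 1.68×(46.2−-0.5) = 520.12 kJ/kg
Q = 303 kJ/s = 303 kJ/s = 1.0908e+06 kJ/h
ṁ = Q/Δh = 1.0908e+06 / 520.12 = 2097.2 kg/h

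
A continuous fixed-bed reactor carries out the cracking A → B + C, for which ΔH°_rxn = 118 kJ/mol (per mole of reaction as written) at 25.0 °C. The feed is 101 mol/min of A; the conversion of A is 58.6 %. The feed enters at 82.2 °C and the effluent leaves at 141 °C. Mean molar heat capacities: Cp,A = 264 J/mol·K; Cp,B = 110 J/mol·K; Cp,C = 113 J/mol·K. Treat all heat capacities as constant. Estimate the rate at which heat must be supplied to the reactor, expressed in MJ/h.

Q_in = 496 MJ/h

Extent of reaction ξ = 0.586 × 101 = 59.186 mol/min
Reaction term: ξ·ΔH°_rxn = 59.186 × 118 = 6983.9 kJ/min
Sensible, feed 82.2→25 °C: -1525.2 kJ/min
Outlet flows (mol/min): A 41.814, B 59.186, C 59.186
Sensible, products 25→141 °C: 2811.5 kJ/min
Q = ΔH = 8270.3 kJ/min = 137.84 kW
Heat supplied = 496.22 MJ/h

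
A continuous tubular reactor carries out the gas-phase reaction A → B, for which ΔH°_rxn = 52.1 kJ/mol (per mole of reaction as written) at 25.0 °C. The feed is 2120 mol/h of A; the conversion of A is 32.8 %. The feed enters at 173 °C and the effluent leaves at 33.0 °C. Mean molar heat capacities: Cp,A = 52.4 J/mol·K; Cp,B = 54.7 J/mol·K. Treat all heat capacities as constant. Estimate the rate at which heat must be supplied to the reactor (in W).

Q_in = 5750 W

Extent of reaction ξ = 0.328 × 2120 = 695.36 mol/h
Reaction term: ξ·ΔH°_rxn = 695.36 × 52.1 = 36228 kJ/h
Sensible, feed 173→25 °C: -16441 kJ/h
Outlet flows (mol/h): A 1424.6, B 695.36
Sensible, products 25→33.0 °C: 901.5 kJ/h
Q = ΔH = 20689 kJ/h = 5.7469 kW
Heat supplied = 5746.9 W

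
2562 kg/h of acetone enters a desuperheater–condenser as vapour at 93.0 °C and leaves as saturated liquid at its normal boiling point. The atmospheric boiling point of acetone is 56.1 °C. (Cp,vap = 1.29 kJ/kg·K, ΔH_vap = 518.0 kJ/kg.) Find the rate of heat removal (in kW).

vapour 93.0→56.1 °C: -47.601 kJ/kg
condensation at 56.1 °C: -518 kJ/kg
Δh = -47.601 + -518 = -565.6 kJ/kg
Q = ṁ·Δh = 2562 kg/h × -565.6 kJ/kg = -1.4491e+06 kJ/h
|Q| = 402.52 kW

Q_c = 403 kW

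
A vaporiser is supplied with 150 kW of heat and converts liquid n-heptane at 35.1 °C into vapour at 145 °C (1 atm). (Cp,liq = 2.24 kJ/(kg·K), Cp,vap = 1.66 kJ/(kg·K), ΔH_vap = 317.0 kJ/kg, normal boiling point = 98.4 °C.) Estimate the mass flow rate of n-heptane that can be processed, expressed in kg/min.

ṁ = 16.8 kg/min

Δh = 2.24×(98.4−35.1) + 317.0 + 1.66×(145−98.4) = 536.15 kJ/kg
Q = 150 kW = 150 kJ/s = 9000 kJ/min
ṁ = Q/Δh = 9000 / 536.15 = 16.786 kg/min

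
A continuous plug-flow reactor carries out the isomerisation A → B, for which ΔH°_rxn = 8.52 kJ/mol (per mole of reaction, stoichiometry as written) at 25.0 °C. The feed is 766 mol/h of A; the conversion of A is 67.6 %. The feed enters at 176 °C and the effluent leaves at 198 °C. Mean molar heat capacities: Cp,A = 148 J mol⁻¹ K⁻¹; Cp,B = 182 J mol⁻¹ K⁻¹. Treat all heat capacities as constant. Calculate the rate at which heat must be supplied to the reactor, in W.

Q_in = 2760 W

Extent of reaction ξ = 0.676 × 766 = 517.82 mol/h
Reaction term: ξ·ΔH°_rxn = 517.82 × 8.52 = 4411.8 kJ/h
Sensible, feed 176→25 °C: -17119 kJ/h
Outlet flows (mol/h): A 248.18, B 517.82
Sensible, products 25→198 °C: 22658 kJ/h
Q = ΔH = 9951.7 kJ/h = 2.7644 kW
Heat supplied = 2764.4 W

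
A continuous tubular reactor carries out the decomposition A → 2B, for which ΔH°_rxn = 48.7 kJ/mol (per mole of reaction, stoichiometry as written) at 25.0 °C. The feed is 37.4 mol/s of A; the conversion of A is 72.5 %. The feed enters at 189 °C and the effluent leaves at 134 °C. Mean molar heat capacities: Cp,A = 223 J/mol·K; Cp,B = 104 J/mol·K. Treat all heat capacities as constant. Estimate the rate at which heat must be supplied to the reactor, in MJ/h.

Extent of reaction ξ = 0.725 × 37.4 = 27.115 mol/s
Reaction term: ξ·ΔH°_rxn = 27.115 × 48.7 = 1320.5 kJ/s
Sensible, feed 189→25 °C: -1367.8 kJ/s
Outlet flows (mol/s): A 10.285, B 54.23
Sensible, products 25→134 °C: 864.75 kJ/s
Q = ΔH = 817.46 kJ/s = 817.46 kW
Heat supplied = 2942.8 MJ/h

Q_in = 2940 MJ/h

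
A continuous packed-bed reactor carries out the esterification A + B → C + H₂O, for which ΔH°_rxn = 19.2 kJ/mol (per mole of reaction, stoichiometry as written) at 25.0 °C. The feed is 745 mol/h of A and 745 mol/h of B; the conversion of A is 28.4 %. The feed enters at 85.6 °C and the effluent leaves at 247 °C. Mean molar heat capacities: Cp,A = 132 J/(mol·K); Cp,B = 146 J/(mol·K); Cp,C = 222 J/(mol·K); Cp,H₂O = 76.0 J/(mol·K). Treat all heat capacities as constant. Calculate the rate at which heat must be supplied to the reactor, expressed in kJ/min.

Q_in = 640 kJ/min

Extent of reaction ξ = 0.284 × 745 = 211.58 mol/h
Reaction term: ξ·ΔH°_rxn = 211.58 × 19.2 = 4062.3 kJ/h
Sensible, feed 85.6→25 °C: -12551 kJ/h
Outlet flows (mol/h): A 533.42, B 533.42, C 211.58, H₂O 211.58
Sensible, products 25→247 °C: 46918 kJ/h
Q = ΔH = 38429 kJ/h = 10.675 kW
Heat supplied = 640.49 kJ/min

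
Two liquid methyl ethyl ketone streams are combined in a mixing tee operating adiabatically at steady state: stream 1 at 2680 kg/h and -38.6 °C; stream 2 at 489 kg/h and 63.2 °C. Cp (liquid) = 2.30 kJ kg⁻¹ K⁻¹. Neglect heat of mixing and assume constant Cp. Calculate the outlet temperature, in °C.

T_out = -22.9 °C

Adiabatic, steady state ⇒ Σ ṁᵢCp,ᵢ(T_out − Tᵢ) = 0
T_out = Σ ṁᵢCp,ᵢTᵢ / Σ ṁᵢCp,ᵢ
      = -166850 / 7288.7 = -22.892 °C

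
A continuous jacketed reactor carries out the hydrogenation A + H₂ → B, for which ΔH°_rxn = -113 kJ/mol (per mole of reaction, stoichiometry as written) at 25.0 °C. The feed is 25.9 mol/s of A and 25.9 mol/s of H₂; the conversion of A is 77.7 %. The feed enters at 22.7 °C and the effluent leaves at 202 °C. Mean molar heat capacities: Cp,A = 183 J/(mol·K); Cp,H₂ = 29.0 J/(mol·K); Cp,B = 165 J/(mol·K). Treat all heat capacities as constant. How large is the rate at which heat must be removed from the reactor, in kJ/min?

Q_out = 87400 kJ/min

Extent of reaction ξ = 0.777 × 25.9 = 20.124 mol/s
Reaction term: ξ·ΔH°_rxn = 20.124 × -113 = -2274 kJ/s
Sensible, feed 22.7→25 °C: 12.629 kJ/s
Outlet flows (mol/s): A 5.7757, H₂ 5.7757, B 20.124
Sensible, products 25→202 °C: 804.46 kJ/s
Q = ΔH = -1457 kJ/s = -1457 kW
Heat removed = 87418 kJ/min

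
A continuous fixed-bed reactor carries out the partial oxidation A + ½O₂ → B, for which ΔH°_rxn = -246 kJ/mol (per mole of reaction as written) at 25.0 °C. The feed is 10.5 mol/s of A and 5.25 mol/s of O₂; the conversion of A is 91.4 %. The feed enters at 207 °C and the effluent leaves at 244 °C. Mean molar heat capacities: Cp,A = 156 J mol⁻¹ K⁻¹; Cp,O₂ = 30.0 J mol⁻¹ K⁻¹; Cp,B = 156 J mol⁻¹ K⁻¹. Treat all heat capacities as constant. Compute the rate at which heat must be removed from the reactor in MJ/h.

Q_out = 8370 MJ/h

Extent of reaction ξ = 0.914 × 10.5 = 9.597 mol/s
Reaction term: ξ·ΔH°_rxn = 9.597 × -246 = -2360.9 kJ/s
Sensible, feed 207→25 °C: -326.78 kJ/s
Outlet flows (mol/s): A 0.903, O₂ 0.4515, B 9.597
Sensible, products 25→244 °C: 361.69 kJ/s
Q = ΔH = -2326 kJ/s = -2326 kW
Heat removed = 8373.4 MJ/h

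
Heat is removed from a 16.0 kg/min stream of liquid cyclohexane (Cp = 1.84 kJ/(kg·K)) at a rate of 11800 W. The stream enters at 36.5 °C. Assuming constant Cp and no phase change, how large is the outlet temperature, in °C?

Q = 11800 W = 708 kJ/min
ΔT = Q/(ṁ·Cp) = 708/(16.0×1.84) = 24.049 K
T_out = 36.5 − 24.049 = 12.451 °C

T_out = 12.5 °C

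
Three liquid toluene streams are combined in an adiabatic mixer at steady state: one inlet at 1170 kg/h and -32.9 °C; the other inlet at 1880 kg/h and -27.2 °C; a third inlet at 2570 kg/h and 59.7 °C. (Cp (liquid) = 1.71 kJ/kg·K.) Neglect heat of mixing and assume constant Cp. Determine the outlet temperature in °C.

Energy balance with Q = 0: Σ ṁᵢCp,ᵢ(T_out − Tᵢ) = 0
Σ ṁᵢCp,ᵢTᵢ = 1170×1.71×-32.9 + 1880×1.71×-27.2 + 2570×1.71×59.7 = 109100
Σ ṁᵢCp,ᵢ = 1170×1.71 + 1880×1.71 + 2570×1.71 = 9610.2
T_out = 109100 / 9610.2 = 11.352 °C

T_out = 11.4 °C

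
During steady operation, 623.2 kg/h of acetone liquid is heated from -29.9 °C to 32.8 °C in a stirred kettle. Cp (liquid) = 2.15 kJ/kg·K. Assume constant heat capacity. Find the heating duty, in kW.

Q = 23.3 kW

Q = ṁ·Cp·ΔT = 623.2 × 2.15 × (32.8 − -29.9) = 84010 kJ/h
Converting: 84010 / 3600 s = 23.336 kW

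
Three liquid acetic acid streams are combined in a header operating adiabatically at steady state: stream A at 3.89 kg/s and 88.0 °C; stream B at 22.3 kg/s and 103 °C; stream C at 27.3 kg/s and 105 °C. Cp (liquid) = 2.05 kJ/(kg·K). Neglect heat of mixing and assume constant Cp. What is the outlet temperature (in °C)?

Energy balance with Q = 0: Σ ṁᵢCp,ᵢ(T_out − Tᵢ) = 0
Σ ṁᵢCp,ᵢTᵢ = 3.89×2.05×88.0 + 22.3×2.05×103 + 27.3×2.05×105 = 11287
Σ ṁᵢCp,ᵢ = 3.89×2.05 + 22.3×2.05 + 27.3×2.05 = 109.65
T_out = 11287 / 109.65 = 102.93 °C

T_out = 103 °C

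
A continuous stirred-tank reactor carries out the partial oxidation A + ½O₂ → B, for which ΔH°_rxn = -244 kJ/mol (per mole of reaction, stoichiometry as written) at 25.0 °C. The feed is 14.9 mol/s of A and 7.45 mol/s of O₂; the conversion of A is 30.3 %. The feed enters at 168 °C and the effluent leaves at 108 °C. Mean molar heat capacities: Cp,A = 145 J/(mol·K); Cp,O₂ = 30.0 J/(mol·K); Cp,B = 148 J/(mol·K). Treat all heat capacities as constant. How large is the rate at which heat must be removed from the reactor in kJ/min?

Extent of reaction ξ = 0.303 × 14.9 = 4.5147 mol/s
Reaction term: ξ·ΔH°_rxn = 4.5147 × -244 = -1101.6 kJ/s
Sensible, feed 168→25 °C: -340.91 kJ/s
Outlet flows (mol/s): A 10.385, O₂ 5.1927, B 4.5147
Sensible, products 25→108 °C: 193.38 kJ/s
Q = ΔH = -1249.1 kJ/s = -1249.1 kW
Heat removed = 74947 kJ/min

Q_out = 74900 kJ/min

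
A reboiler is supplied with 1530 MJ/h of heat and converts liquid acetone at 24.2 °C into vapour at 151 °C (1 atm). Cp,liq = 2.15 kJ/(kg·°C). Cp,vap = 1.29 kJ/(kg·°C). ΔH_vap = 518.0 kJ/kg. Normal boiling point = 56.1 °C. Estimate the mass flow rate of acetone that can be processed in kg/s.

ṁ = 0.599 kg/s

Δh = 2.15×(56.1−24.2) + 518.0 + 1.29×(151−56.1) = 709.01 kJ/kg
Q = 1530 MJ/h = 425 kJ/s = 425 kJ/s
ṁ = Q/Δh = 425 / 709.01 = 0.59943 kg/s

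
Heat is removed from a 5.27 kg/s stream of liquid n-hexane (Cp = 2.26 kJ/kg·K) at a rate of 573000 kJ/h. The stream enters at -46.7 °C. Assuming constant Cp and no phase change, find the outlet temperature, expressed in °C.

T_out = -60.1 °C

Q = 573000 kJ/h = 159.17 kJ/s
ΔT = Q/(ṁ·Cp) = 159.17/(5.27×2.26) = 13.364 K
T_out = -46.7 − 13.364 = -60.064 °C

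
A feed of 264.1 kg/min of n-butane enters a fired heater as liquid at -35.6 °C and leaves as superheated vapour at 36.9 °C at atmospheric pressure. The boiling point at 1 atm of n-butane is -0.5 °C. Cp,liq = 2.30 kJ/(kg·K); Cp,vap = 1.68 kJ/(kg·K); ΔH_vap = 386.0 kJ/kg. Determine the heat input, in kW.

liquid -35.6→-0.5 °C: 80.73 kJ/kg
vaporisation at -0.5 °C: 386 kJ/kg
vapour -0.5→36.9 °C: 62.832 kJ/kg
Δh = 80.73 + 386 + 62.832 = 529.56 kJ/kg
Q = ṁ·Δh = 264.1 kg/min × 529.56 kJ/kg = 139860 kJ/min
|Q| = 2331 kW

Q = 2330 kW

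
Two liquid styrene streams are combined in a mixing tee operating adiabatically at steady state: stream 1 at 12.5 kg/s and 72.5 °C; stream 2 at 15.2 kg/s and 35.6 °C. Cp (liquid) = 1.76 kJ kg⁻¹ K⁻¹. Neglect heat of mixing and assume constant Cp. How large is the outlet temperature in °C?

T_out = 52.3 °C

No heat crosses the boundary, so H_out = H_in.
T_out = Σ ṁᵢCp,ᵢTᵢ / Σ ṁᵢCp,ᵢ
      = 2547.4 / 48.752 = 52.252 °C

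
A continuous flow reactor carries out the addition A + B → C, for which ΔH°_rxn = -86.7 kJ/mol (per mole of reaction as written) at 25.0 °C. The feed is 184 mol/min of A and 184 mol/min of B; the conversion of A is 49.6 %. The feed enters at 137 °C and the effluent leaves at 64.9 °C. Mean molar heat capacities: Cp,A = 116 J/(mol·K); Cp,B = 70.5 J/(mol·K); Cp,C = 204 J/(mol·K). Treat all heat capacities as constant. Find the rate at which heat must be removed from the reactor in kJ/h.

Q_out = 619000 kJ/h

Extent of reaction ξ = 0.496 × 184 = 91.264 mol/min
Reaction term: ξ·ΔH°_rxn = 91.264 × -86.7 = -7912.6 kJ/min
Sensible, feed 137→25 °C: -3843.4 kJ/min
Outlet flows (mol/min): A 92.736, B 92.736, C 91.264
Sensible, products 25→64.9 °C: 1432.9 kJ/min
Q = ΔH = -10323 kJ/min = -172.05 kW
Heat removed = 619380 kJ/h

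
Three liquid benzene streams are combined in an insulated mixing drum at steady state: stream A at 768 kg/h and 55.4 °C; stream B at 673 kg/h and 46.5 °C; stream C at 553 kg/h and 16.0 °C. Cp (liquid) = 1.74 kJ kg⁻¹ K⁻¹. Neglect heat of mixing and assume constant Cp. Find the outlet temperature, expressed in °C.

No heat crosses the boundary, so H_out = H_in.
T_out = Σ ṁᵢCp,ᵢTᵢ / Σ ṁᵢCp,ᵢ
      = 143880 / 3469.6 = 41.469 °C

T_out = 41.5 °C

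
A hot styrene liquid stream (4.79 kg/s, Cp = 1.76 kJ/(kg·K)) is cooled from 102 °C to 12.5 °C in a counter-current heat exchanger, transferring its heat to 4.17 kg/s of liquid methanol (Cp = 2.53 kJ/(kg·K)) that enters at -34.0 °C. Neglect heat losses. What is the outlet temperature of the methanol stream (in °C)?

T_c,out = 37.5 °C

Heat released by hot stream: Q = 4.79 × 1.76 × (102 − 12.5) = 754.52 kJ/s
Energy balance on cold side (adiabatic exchanger): Q = ṁ_c·Cp_c·(T_c,out − T_c,in)
T_c,out = -34.0 + 754.52/(4.17 × 2.53) = 37.518 °C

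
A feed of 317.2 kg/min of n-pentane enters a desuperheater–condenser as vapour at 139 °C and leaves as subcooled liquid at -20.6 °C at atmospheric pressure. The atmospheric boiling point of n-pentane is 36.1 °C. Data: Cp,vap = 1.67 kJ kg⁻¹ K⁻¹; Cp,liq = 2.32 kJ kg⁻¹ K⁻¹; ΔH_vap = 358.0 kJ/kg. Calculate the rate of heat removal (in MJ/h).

Q_c = 12600 MJ/h

vapour 139→36.1 °C: -171.84 kJ/kg
condensation at 36.1 °C: -358 kJ/kg
liquid 36.1→-20.6 °C: -131.54 kJ/kg
Δh = -171.84 + -358 + -131.54 = -661.39 kJ/kg
Q = ṁ·Δh = 317.2 kg/min × -661.39 kJ/kg = -209790 kJ/min
|Q| = 3496.5 kW = 12588 MJ/h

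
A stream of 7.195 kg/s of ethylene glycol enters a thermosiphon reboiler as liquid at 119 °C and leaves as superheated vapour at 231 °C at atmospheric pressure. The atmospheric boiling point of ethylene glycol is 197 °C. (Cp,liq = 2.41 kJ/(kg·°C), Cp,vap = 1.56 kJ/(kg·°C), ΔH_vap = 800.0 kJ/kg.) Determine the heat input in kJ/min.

Q = 449000 kJ/min

liquid 119→197 °C: 187.98 kJ/kg
vaporisation at 197 °C: 800 kJ/kg
vapour 197→231 °C: 53.04 kJ/kg
Δh = 187.98 + 800 + 53.04 = 1041 kJ/kg
Q = ṁ·Δh = 7.195 kg/s × 1041 kJ/kg = 7490.1 kJ/s
|Q| = 7490.1 kW = 449410 kJ/min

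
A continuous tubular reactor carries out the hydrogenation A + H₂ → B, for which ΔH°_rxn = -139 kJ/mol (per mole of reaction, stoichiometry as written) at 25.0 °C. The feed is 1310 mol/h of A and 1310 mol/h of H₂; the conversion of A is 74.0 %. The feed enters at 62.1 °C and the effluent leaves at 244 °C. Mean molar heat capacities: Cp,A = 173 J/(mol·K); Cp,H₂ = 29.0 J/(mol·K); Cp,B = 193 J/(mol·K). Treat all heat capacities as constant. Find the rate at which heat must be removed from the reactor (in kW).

Q_out = 24.6 kW

Extent of reaction ξ = 0.740 × 1310 = 969.4 mol/h
Reaction term: ξ·ΔH°_rxn = 969.4 × -139 = -134750 kJ/h
Sensible, feed 62.1→25 °C: -9817.4 kJ/h
Outlet flows (mol/h): A 340.6, H₂ 340.6, B 969.4
Sensible, products 25→244 °C: 56041 kJ/h
Q = ΔH = -88523 kJ/h = -24.59 kW
Heat removed = 24.59 kW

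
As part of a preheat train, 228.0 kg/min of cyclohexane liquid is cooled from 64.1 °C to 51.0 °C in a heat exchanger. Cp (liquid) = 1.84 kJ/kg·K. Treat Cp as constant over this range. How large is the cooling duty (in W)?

Q = ṁ·Cp·ΔT = 228.0 × 1.84 × (51.0 − 64.1) = -5495.7 kJ/min
Converting: 5495.7 / 60 s = 91.595 kW
Cooling duty = 91595 W

Q_c = 91600 W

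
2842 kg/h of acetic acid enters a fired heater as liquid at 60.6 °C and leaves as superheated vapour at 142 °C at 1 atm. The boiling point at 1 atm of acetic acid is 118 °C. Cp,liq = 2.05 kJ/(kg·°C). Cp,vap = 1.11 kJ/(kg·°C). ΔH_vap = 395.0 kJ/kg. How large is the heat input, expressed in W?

liquid 60.6→118 °C: 117.67 kJ/kg
vaporisation at 118 °C: 395 kJ/kg
vapour 118→142 °C: 26.64 kJ/kg
Δh = 117.67 + 395 + 26.64 = 539.31 kJ/kg
Q = ṁ·Δh = 2842 kg/h × 539.31 kJ/kg = 1.5327e+06 kJ/h
|Q| = 425.76 kW = 425760 W

Q = 426000 W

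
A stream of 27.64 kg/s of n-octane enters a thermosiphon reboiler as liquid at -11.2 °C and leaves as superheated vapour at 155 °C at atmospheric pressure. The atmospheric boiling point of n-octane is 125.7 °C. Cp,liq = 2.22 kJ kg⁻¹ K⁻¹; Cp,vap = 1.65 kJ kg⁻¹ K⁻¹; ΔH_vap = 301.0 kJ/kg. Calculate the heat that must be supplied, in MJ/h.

Q = 65000 MJ/h

liquid -11.2→125.7 °C: 303.92 kJ/kg
vaporisation at 125.7 °C: 301 kJ/kg
vapour 125.7→155 °C: 48.345 kJ/kg
Δh = 303.92 + 301 + 48.345 = 653.26 kJ/kg
Q = ṁ·Δh = 27.64 kg/s × 653.26 kJ/kg = 18056 kJ/s
|Q| = 18056 kW = 65002 MJ/h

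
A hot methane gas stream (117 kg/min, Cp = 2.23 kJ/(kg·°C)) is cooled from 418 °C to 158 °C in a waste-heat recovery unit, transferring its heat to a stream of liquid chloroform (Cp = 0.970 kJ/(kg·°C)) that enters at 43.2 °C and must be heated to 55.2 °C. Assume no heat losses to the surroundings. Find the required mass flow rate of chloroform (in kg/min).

Heat released by hot stream: Q = 117 × 2.23 × (418 − 158) = 67837 kJ/min
Energy balance on cold side (adiabatic exchanger): Q = ṁ_c·Cp_c·(T_c,out − T_c,in)
ṁ_c = 67837 / [0.970 × (55.2 − 43.2)] = 5827.9 kg/min

ṁ_c = 5830 kg/min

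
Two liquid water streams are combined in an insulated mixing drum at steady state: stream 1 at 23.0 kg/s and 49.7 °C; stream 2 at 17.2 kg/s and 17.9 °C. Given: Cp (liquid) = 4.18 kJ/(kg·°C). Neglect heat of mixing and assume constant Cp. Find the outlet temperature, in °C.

Energy balance with Q = 0: Σ ṁᵢCp,ᵢ(T_out − Tᵢ) = 0
T_out = Σ ṁᵢCp,ᵢTᵢ / Σ ṁᵢCp,ᵢ
      = 6065.1 / 168.04 = 36.094 °C

T_out = 36.1 °C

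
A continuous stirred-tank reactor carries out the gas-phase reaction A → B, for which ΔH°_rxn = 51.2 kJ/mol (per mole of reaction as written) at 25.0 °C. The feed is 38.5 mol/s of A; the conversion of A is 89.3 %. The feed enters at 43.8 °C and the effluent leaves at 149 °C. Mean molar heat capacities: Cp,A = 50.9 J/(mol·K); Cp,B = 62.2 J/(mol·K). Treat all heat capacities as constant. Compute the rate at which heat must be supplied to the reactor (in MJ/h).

Q_in = 7250 MJ/h

Extent of reaction ξ = 0.893 × 38.5 = 34.38 mol/s
Reaction term: ξ·ΔH°_rxn = 34.38 × 51.2 = 1760.3 kJ/s
Sensible, feed 43.8→25 °C: -36.841 kJ/s
Outlet flows (mol/s): A 4.1195, B 34.38
Sensible, products 25→149 °C: 291.17 kJ/s
Q = ΔH = 2014.6 kJ/s = 2014.6 kW
Heat supplied = 7252.6 MJ/h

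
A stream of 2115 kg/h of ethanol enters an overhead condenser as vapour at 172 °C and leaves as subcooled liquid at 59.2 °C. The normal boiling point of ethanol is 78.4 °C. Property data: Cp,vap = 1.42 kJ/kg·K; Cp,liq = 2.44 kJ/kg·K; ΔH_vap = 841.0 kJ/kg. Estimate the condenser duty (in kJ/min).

vapour 172→78.4 °C: -132.91 kJ/kg
condensation at 78.4 °C: -841 kJ/kg
liquid 78.4→59.2 °C: -46.848 kJ/kg
Δh = -132.91 + -841 + -46.848 = -1020.8 kJ/kg
Q = ṁ·Δh = 2115 kg/h × -1020.8 kJ/kg = -2.1589e+06 kJ/h
|Q| = 599.7 kW = 35982 kJ/min

Q_c = 36000 kJ/min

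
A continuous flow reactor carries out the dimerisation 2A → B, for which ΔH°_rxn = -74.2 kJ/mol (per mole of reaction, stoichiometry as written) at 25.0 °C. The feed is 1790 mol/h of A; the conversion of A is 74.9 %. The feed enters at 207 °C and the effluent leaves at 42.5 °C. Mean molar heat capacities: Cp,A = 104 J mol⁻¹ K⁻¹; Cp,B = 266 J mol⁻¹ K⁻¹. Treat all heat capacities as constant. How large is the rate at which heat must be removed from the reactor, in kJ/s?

Q_out = 22.1 kJ/s

Extent of reaction ξ = 0.749 × 1790 / 2 = 670.36 mol/h
Reaction term: ξ·ΔH°_rxn = 670.36 × -74.2 = -49740 kJ/h
Sensible, feed 207→25 °C: -33881 kJ/h
Outlet flows (mol/h): A 449.29, B 670.36
Sensible, products 25→42.5 °C: 3938.2 kJ/h
Q = ΔH = -79683 kJ/h = -22.134 kW
Heat removed = 22.134 kJ/s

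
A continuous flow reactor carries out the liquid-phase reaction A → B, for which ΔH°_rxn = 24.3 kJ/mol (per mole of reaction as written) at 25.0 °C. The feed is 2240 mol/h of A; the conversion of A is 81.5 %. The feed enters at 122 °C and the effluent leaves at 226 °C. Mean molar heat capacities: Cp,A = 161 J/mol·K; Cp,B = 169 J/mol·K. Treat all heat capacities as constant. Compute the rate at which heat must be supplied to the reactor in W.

Extent of reaction ξ = 0.815 × 2240 = 1825.6 mol/h
Reaction term: ξ·ΔH°_rxn = 1825.6 × 24.3 = 44362 kJ/h
Sensible, feed 122→25 °C: -34982 kJ/h
Outlet flows (mol/h): A 414.4, B 1825.6
Sensible, products 25→226 °C: 75424 kJ/h
Q = ΔH = 84804 kJ/h = 23.557 kW
Heat supplied = 23557 W

Q_in = 23600 W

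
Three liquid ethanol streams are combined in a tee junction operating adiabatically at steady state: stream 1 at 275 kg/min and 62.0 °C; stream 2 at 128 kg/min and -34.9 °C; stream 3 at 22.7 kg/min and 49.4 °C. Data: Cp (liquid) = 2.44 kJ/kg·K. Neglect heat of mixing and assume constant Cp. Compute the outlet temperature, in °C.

Energy balance with Q = 0: Σ ṁᵢCp,ᵢ(T_out − Tᵢ) = 0
T_out = Σ ṁᵢCp,ᵢTᵢ / Σ ṁᵢCp,ᵢ
      = 33438 / 1038.7 = 32.192 °C

T_out = 32.2 °C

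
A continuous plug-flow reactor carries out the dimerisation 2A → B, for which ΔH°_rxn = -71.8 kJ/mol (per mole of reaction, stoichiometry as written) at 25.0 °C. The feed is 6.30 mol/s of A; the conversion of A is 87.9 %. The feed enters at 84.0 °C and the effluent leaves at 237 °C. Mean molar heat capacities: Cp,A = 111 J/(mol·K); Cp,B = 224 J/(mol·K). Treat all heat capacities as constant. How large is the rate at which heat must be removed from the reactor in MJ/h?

Extent of reaction ξ = 0.879 × 6.30 / 2 = 2.7689 mol/s
Reaction term: ξ·ΔH°_rxn = 2.7689 × -71.8 = -198.8 kJ/s
Sensible, feed 84.0→25 °C: -41.259 kJ/s
Outlet flows (mol/s): A 0.7623, B 2.7689
Sensible, products 25→237 °C: 149.43 kJ/s
Q = ΔH = -90.637 kJ/s = -90.637 kW
Heat removed = 326.29 MJ/h

Q_out = 326 MJ/h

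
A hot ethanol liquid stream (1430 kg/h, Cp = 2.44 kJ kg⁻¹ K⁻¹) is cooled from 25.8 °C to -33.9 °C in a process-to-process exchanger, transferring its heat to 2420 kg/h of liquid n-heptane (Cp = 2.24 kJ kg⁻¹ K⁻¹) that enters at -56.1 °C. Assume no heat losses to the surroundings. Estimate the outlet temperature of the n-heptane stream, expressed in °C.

Heat released by hot stream: Q = 1430 × 2.44 × (25.8 − -33.9) = 208310 kJ/h
Energy balance on cold side (adiabatic exchanger): Q = ṁ_c·Cp_c·(T_c,out − T_c,in)
T_c,out = -56.1 + 208310/(2420 × 2.24) = -17.673 °C

T_c,out = -17.7 °C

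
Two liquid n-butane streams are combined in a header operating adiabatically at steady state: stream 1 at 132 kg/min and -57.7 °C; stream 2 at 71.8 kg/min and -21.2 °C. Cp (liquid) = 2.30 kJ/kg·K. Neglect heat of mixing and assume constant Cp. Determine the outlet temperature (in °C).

Energy balance with Q = 0: Σ ṁᵢCp,ᵢ(T_out − Tᵢ) = 0
Σ ṁᵢCp,ᵢTᵢ = 132×2.30×-57.7 + 71.8×2.30×-21.2 = -21019
Σ ṁᵢCp,ᵢ = 132×2.30 + 71.8×2.30 = 468.74
T_out = -21019 / 468.74 = -44.841 °C

T_out = -44.8 °C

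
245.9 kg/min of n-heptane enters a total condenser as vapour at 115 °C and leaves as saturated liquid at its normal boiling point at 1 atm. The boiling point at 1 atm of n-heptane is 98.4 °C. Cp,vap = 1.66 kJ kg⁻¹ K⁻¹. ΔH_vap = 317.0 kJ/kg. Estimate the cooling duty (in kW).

Q_c = 1410 kW

vapour 115→98.4 °C: -27.556 kJ/kg
condensation at 98.4 °C: -317 kJ/kg
Δh = -27.556 + -317 = -344.56 kJ/kg
Q = ṁ·Δh = 245.9 kg/min × -344.56 kJ/kg = -84726 kJ/min
|Q| = 1412.1 kW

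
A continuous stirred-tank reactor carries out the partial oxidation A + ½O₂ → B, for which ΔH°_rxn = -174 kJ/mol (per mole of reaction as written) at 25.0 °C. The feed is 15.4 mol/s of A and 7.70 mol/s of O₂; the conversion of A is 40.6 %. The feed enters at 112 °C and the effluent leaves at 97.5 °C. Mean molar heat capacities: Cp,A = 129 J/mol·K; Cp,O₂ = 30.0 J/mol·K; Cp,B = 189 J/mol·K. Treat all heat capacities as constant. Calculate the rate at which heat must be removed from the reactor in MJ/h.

Extent of reaction ξ = 0.406 × 15.4 = 6.2524 mol/s
Reaction term: ξ·ΔH°_rxn = 6.2524 × -174 = -1087.9 kJ/s
Sensible, feed 112→25 °C: -192.93 kJ/s
Outlet flows (mol/s): A 9.1476, O₂ 4.5738, B 6.2524
Sensible, products 25→97.5 °C: 181.17 kJ/s
Q = ΔH = -1099.7 kJ/s = -1099.7 kW
Heat removed = 3958.8 MJ/h

Q_out = 3960 MJ/h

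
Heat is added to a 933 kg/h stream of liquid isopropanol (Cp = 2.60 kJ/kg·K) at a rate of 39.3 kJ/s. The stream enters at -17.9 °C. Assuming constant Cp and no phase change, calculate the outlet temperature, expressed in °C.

Q = 39.3 kJ/s = 141480 kJ/h
ΔT = Q/(ṁ·Cp) = 141480/(933×2.60) = 58.323 K
T_out = -17.9 + 58.323 = 40.423 °C

T_out = 40.4 °C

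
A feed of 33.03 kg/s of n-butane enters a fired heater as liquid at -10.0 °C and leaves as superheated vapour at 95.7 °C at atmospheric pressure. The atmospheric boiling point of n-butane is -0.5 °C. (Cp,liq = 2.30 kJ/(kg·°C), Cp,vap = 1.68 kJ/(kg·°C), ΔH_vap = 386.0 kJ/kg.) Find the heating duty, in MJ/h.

liquid -10.0→-0.5 °C: 21.85 kJ/kg
vaporisation at -0.5 °C: 386 kJ/kg
vapour -0.5→95.7 °C: 161.62 kJ/kg
Δh = 21.85 + 386 + 161.62 = 569.47 kJ/kg
Q = ṁ·Δh = 33.03 kg/s × 569.47 kJ/kg = 18809 kJ/s
|Q| = 18809 kW = 67714 MJ/h

Q = 67700 MJ/h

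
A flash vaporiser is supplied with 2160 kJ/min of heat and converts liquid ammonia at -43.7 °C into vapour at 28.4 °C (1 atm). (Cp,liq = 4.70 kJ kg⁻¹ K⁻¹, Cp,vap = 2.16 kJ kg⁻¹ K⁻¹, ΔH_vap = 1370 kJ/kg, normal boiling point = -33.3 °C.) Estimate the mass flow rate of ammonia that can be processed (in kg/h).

ṁ = 83.5 kg/h

Δh = 4.70×(-33.3−-43.7) + 1370 + 2.16×(28.4−-33.3) = 1552.2 kJ/kg
Q = 2160 kJ/min = 36 kJ/s = 129600 kJ/h
ṁ = Q/Δh = 129600 / 1552.2 = 83.497 kg/h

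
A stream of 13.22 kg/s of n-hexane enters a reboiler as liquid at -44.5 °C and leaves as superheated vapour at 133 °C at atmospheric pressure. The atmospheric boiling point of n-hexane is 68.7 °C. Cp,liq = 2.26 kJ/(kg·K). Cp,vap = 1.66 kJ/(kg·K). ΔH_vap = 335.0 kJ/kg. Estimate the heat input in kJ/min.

liquid -44.5→68.7 °C: 255.83 kJ/kg
vaporisation at 68.7 °C: 335 kJ/kg
vapour 68.7→133 °C: 106.74 kJ/kg
Δh = 255.83 + 335 + 106.74 = 697.57 kJ/kg
Q = ṁ·Δh = 13.22 kg/s × 697.57 kJ/kg = 9221.9 kJ/s
|Q| = 9221.9 kW = 553310 kJ/min

Q = 553000 kJ/min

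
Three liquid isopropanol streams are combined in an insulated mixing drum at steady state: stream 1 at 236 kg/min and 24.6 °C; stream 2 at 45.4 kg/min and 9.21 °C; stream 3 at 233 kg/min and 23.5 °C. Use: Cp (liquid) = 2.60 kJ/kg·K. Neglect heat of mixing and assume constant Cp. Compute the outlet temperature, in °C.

T_out = 22.7 °C

Energy balance with Q = 0: Σ ṁᵢCp,ᵢ(T_out − Tᵢ) = 0
Σ ṁᵢCp,ᵢTᵢ = 236×2.60×24.6 + 45.4×2.60×9.21 + 233×2.60×23.5 = 30418
Σ ṁᵢCp,ᵢ = 236×2.60 + 45.4×2.60 + 233×2.60 = 1337.4
T_out = 30418 / 1337.4 = 22.743 °C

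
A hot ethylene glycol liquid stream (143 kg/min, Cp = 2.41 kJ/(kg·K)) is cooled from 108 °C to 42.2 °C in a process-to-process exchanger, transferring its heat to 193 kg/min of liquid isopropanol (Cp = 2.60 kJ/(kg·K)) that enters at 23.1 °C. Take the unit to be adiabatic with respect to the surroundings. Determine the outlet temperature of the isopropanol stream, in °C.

Heat released by hot stream: Q = 143 × 2.41 × (108 − 42.2) = 22677 kJ/min
Energy balance on cold side (adiabatic exchanger): Q = ṁ_c·Cp_c·(T_c,out − T_c,in)
T_c,out = 23.1 + 22677/(193 × 2.60) = 68.291 °C

T_c,out = 68.3 °C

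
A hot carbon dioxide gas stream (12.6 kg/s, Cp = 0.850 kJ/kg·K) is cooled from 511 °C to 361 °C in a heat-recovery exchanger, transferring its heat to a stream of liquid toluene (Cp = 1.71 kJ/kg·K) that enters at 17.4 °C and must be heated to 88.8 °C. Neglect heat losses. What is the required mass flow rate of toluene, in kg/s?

Heat released by hot stream: Q = 12.6 × 0.850 × (511 − 361) = 1606.5 kJ/s
Energy balance on cold side (adiabatic exchanger): Q = ṁ_c·Cp_c·(T_c,out − T_c,in)
ṁ_c = 1606.5 / [1.71 × (88.8 − 17.4)] = 13.158 kg/s

ṁ_c = 13.2 kg/s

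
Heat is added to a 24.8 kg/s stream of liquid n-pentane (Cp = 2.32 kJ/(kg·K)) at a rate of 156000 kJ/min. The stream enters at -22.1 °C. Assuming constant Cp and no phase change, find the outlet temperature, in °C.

T_out = 23.1 °C

Q = 156000 kJ/min = 2600 kJ/s
ΔT = Q/(ṁ·Cp) = 2600/(24.8×2.32) = 45.189 K
T_out = -22.1 + 45.189 = 23.089 °C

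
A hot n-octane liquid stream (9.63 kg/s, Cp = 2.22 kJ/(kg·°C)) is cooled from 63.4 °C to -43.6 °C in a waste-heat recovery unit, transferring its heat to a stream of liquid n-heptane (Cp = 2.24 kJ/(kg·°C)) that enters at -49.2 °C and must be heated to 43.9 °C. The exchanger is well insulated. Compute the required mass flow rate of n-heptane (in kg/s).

Heat released by hot stream: Q = 9.63 × 2.22 × (63.4 − -43.6) = 2287.5 kJ/s
Energy balance on cold side (adiabatic exchanger): Q = ṁ_c·Cp_c·(T_c,out − T_c,in)
ṁ_c = 2287.5 / [2.24 × (43.9 − -49.2)] = 10.969 kg/s

ṁ_c = 11.0 kg/s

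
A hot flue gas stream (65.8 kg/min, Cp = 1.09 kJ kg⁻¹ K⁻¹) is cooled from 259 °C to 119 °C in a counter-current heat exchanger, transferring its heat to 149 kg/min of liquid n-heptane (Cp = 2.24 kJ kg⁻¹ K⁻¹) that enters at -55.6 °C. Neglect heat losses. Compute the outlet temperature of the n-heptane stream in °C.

Heat released by hot stream: Q = 65.8 × 1.09 × (259 − 119) = 10041 kJ/min
Energy balance on cold side (adiabatic exchanger): Q = ṁ_c·Cp_c·(T_c,out − T_c,in)
T_c,out = -55.6 + 10041/(149 × 2.24) = -25.515 °C

T_c,out = -25.5 °C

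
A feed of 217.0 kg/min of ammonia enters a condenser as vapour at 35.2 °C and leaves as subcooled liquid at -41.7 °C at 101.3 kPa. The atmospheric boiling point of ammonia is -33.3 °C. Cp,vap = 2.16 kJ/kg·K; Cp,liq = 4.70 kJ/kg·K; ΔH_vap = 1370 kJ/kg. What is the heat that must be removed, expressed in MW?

vapour 35.2→-33.3 °C: -147.96 kJ/kg
condensation at -33.3 °C: -1370 kJ/kg
liquid -33.3→-41.7 °C: -39.48 kJ/kg
Δh = -147.96 + -1370 + -39.48 = -1557.4 kJ/kg
Q = ṁ·Δh = 217.0 kg/min × -1557.4 kJ/kg = -337960 kJ/min
|Q| = 5632.7 kW = 5.6327 MW

Q_c = 5.63 MW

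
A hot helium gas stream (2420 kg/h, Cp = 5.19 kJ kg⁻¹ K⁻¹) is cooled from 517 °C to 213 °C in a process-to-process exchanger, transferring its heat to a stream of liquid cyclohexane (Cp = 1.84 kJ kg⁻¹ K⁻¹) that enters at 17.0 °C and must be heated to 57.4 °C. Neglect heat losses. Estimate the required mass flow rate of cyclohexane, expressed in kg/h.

ṁ_c = 51400 kg/h

Heat released by hot stream: Q = 2420 × 5.19 × (517 − 213) = 3.8182e+06 kJ/h
Energy balance on cold side (adiabatic exchanger): Q = ṁ_c·Cp_c·(T_c,out − T_c,in)
ṁ_c = 3.8182e+06 / [1.84 × (57.4 − 17.0)] = 51364 kg/h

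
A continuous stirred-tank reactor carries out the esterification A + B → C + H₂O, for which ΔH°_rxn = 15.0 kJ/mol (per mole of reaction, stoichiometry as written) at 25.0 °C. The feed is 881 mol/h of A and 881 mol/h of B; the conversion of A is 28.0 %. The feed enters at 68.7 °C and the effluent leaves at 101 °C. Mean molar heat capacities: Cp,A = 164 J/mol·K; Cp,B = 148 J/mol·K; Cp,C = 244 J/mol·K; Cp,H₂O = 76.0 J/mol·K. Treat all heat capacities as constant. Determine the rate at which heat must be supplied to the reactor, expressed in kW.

Extent of reaction ξ = 0.280 × 881 = 246.68 mol/h
Reaction term: ξ·ΔH°_rxn = 246.68 × 15.0 = 3700.2 kJ/h
Sensible, feed 68.7→25 °C: -12012 kJ/h
Outlet flows (mol/h): A 634.32, B 634.32, C 246.68, H₂O 246.68
Sensible, products 25→101 °C: 21040 kJ/h
Q = ΔH = 12729 kJ/h = 3.5357 kW
Heat supplied = 3.5357 kW

Q_in = 3.54 kW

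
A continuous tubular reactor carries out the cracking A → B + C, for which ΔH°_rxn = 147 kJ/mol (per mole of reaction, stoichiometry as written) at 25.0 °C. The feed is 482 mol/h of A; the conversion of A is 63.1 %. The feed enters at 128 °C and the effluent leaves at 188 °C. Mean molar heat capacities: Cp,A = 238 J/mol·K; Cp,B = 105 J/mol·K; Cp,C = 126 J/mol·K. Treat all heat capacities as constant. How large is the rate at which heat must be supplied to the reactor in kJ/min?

Extent of reaction ξ = 0.631 × 482 = 304.14 mol/h
Reaction term: ξ·ΔH°_rxn = 304.14 × 147 = 44709 kJ/h
Sensible, feed 128→25 °C: -11816 kJ/h
Outlet flows (mol/h): A 177.86, B 304.14, C 304.14
Sensible, products 25→188 °C: 18352 kJ/h
Q = ΔH = 51245 kJ/h = 14.235 kW
Heat supplied = 854.08 kJ/min

Q_in = 854 kJ/min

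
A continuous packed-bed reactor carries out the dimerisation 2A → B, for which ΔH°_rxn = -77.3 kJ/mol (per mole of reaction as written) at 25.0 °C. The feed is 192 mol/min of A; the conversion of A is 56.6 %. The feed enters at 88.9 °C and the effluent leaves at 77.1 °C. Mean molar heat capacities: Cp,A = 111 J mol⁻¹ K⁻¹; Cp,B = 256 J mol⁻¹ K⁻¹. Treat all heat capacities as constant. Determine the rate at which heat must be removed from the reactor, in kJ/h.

Extent of reaction ξ = 0.566 × 192 / 2 = 54.336 mol/min
Reaction term: ξ·ΔH°_rxn = 54.336 × -77.3 = -4200.2 kJ/min
Sensible, feed 88.9→25 °C: -1361.8 kJ/min
Outlet flows (mol/min): A 83.328, B 54.336
Sensible, products 25→77.1 °C: 1206.6 kJ/min
Q = ΔH = -4355.4 kJ/min = -72.59 kW
Heat removed = 261320 kJ/h

Q_out = 261000 kJ/h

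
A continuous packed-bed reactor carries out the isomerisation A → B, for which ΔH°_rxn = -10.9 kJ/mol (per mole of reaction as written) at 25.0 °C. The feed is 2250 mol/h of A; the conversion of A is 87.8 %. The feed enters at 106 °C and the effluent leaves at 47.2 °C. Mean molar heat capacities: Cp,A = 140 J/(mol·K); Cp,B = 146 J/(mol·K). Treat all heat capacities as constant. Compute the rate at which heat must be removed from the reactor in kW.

Extent of reaction ξ = 0.878 × 2250 = 1975.5 mol/h
Reaction term: ξ·ΔH°_rxn = 1975.5 × -10.9 = -21533 kJ/h
Sensible, feed 106→25 °C: -25515 kJ/h
Outlet flows (mol/h): A 274.5, B 1975.5
Sensible, products 25→47.2 °C: 7256.1 kJ/h
Q = ΔH = -39792 kJ/h = -11.053 kW
Heat removed = 11.053 kW

Q_out = 11.1 kW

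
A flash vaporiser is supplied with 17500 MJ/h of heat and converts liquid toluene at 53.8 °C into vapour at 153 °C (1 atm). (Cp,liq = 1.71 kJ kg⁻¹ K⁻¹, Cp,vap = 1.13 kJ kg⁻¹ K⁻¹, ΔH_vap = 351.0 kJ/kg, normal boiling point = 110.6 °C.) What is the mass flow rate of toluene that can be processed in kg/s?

ṁ = 9.80 kg/s

Δh = 1.71×(110.6−53.8) + 351.0 + 1.13×(153−110.6) = 496.04 kJ/kg
Q = 17500 MJ/h = 4861.1 kJ/s = 4861.1 kJ/s
ṁ = Q/Δh = 4861.1 / 496.04 = 9.7998 kg/s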